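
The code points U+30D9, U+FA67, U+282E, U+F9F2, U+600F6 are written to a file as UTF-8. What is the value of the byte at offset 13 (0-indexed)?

0xA0

U+30D9 → 3-byte form E3 83 99 at offsets 0–2.
U+FA67 → 3-byte form EF A9 A7 at offsets 3–5.
U+282E → 3-byte form E2 A0 AE at offsets 6–8.
U+F9F2 → 3-byte form EF A7 B2 at offsets 9–11.
U+600F6 → 4-byte form F1 A0 83 B6 at offsets 12–15.
Offset 13 falls in char 5's range; it's byte 2 of F1 A0 83 B6 = 0xA0.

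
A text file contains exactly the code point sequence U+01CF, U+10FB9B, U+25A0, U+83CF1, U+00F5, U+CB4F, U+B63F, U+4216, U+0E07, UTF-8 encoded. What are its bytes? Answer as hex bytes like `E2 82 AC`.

U+01CF: 2-byte form → C7 8F.
U+10FB9B: 4-byte form → F4 8F AE 9B.
U+25A0: 3-byte form → E2 96 A0.
U+83CF1: 4-byte form → F2 83 B3 B1.
U+00F5: 2-byte form → C3 B5.
U+CB4F: 3-byte form → EC AD 8F.
U+B63F: 3-byte form → EB 98 BF.
U+4216: 3-byte form → E4 88 96.
U+0E07: 3-byte form → E0 B8 87.
Concatenated (27 bytes): C7 8F F4 8F AE 9B E2 96 A0 F2 83 B3 B1 C3 B5 EC AD 8F EB 98 BF E4 88 96 E0 B8 87.

C7 8F F4 8F AE 9B E2 96 A0 F2 83 B3 B1 C3 B5 EC AD 8F EB 98 BF E4 88 96 E0 B8 87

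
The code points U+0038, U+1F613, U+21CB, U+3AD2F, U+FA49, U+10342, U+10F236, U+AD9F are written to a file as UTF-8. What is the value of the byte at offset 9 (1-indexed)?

0xF0

1-indexed offset 9 is 0-indexed offset 8.
U+0038 → 1-byte form 38 at offsets 0–0.
U+1F613 → 4-byte form F0 9F 98 93 at offsets 1–4.
U+21CB → 3-byte form E2 87 8B at offsets 5–7.
U+3AD2F → 4-byte form F0 BA B4 AF at offsets 8–11.
Offset 8 falls in char 4's range; it's byte 1 of F0 BA B4 AF = 0xF0.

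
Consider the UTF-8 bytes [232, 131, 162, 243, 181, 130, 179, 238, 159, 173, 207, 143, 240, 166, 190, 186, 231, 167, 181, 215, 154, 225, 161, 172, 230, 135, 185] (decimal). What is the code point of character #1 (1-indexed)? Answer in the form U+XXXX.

U+80E2

Offset 0: leading byte 0xE8 = 11101000 → 3-byte char #1 = E8 83 A2.
Leading byte 0xE8 = 11101000 matches 1110xxxx → 3-byte sequence.
Byte 1: 0xE8 = 11101000, payload 1000 (4 bits).
Byte 2: 0x83 = 10000011 (10xxxxxx ✓), payload 000011.
Byte 3: 0xA2 = 10100010 (10xxxxxx ✓), payload 100010.
Concatenate: 1000000011100010 = 0x80E2 (16 bits → U+80E2).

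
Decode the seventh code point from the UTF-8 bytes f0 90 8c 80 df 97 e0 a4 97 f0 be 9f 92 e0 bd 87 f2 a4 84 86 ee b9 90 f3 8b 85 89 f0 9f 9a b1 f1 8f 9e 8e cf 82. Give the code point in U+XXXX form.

Offset 0: leading byte 0xF0 = 11110000 → 4-byte char #1 = F0 90 8C 80.
Offset 4: leading byte 0xDF = 11011111 → 2-byte char #2 = DF 97.
Offset 6: leading byte 0xE0 = 11100000 → 3-byte char #3 = E0 A4 97.
Offset 9: leading byte 0xF0 = 11110000 → 4-byte char #4 = F0 BE 9F 92.
Offset 13: leading byte 0xE0 = 11100000 → 3-byte char #5 = E0 BD 87.
Offset 16: leading byte 0xF2 = 11110010 → 4-byte char #6 = F2 A4 84 86.
Offset 20: leading byte 0xEE = 11101110 → 3-byte char #7 = EE B9 90.
Leading byte 0xEE = 11101110 matches 1110xxxx → 3-byte sequence.
Byte 1: 0xEE = 11101110, payload 1110 (4 bits).
Byte 2: 0xB9 = 10111001 (10xxxxxx ✓), payload 111001.
Byte 3: 0x90 = 10010000 (10xxxxxx ✓), payload 010000.
Concatenate: 1110111001010000 = 0xEE50 (16 bits → U+EE50).

U+EE50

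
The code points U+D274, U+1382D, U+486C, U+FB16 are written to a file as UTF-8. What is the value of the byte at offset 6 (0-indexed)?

U+D274 → 3-byte form ED 89 B4 at offsets 0–2.
U+1382D → 4-byte form F0 93 A0 AD at offsets 3–6.
Offset 6 falls in char 2's range; it's byte 4 of F0 93 A0 AD = 0xAD.

0xAD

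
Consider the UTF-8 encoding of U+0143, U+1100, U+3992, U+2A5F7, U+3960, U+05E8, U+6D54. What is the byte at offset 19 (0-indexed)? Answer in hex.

U+0143 → 2-byte form C5 83 at offsets 0–1.
U+1100 → 3-byte form E1 84 80 at offsets 2–4.
U+3992 → 3-byte form E3 A6 92 at offsets 5–7.
U+2A5F7 → 4-byte form F0 AA 97 B7 at offsets 8–11.
U+3960 → 3-byte form E3 A5 A0 at offsets 12–14.
U+05E8 → 2-byte form D7 A8 at offsets 15–16.
U+6D54 → 3-byte form E6 B5 94 at offsets 17–19.
Offset 19 falls in char 7's range; it's byte 3 of E6 B5 94 = 0x94.

0x94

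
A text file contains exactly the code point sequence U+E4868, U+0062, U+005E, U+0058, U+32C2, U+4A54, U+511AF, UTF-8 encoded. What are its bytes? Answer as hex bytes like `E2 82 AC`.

F3 A4 A1 A8 62 5E 58 E3 8B 82 E4 A9 94 F1 91 86 AF

U+E4868: 4-byte form → F3 A4 A1 A8.
U+0062: 1-byte form → 62.
U+005E: 1-byte form → 5E.
U+0058: 1-byte form → 58.
U+32C2: 3-byte form → E3 8B 82.
U+4A54: 3-byte form → E4 A9 94.
U+511AF: 4-byte form → F1 91 86 AF.
Concatenated (17 bytes): F3 A4 A1 A8 62 5E 58 E3 8B 82 E4 A9 94 F1 91 86 AF.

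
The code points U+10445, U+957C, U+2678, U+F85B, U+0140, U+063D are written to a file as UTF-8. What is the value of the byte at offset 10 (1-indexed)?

1-indexed offset 10 is 0-indexed offset 9.
U+10445 → 4-byte form F0 90 91 85 at offsets 0–3.
U+957C → 3-byte form E9 95 BC at offsets 4–6.
U+2678 → 3-byte form E2 99 B8 at offsets 7–9.
Offset 9 falls in char 3's range; it's byte 3 of E2 99 B8 = 0xB8.

0xB8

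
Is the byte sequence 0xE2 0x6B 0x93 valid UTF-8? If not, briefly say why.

invalid (non-continuation byte where continuation expected)

Leading byte 0xE2 = 11100010 → 3-byte form.
Byte 2 is 0x6B = 01101011, which is not 10xxxxxx — expected a continuation byte.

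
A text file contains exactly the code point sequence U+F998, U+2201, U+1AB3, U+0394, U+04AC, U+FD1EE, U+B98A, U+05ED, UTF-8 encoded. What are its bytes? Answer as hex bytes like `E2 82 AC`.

EF A6 98 E2 88 81 E1 AA B3 CE 94 D2 AC F3 BD 87 AE EB A6 8A D7 AD

U+F998: 3-byte form → EF A6 98.
U+2201: 3-byte form → E2 88 81.
U+1AB3: 3-byte form → E1 AA B3.
U+0394: 2-byte form → CE 94.
U+04AC: 2-byte form → D2 AC.
U+FD1EE: 4-byte form → F3 BD 87 AE.
U+B98A: 3-byte form → EB A6 8A.
U+05ED: 2-byte form → D7 AD.
Concatenated (22 bytes): EF A6 98 E2 88 81 E1 AA B3 CE 94 D2 AC F3 BD 87 AE EB A6 8A D7 AD.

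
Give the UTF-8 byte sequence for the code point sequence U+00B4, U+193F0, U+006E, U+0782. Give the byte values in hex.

C2 B4 F0 99 8F B0 6E DE 82

U+00B4: 2-byte form → C2 B4.
U+193F0: 4-byte form → F0 99 8F B0.
U+006E: 1-byte form → 6E.
U+0782: 2-byte form → DE 82.
Concatenated (9 bytes): C2 B4 F0 99 8F B0 6E DE 82.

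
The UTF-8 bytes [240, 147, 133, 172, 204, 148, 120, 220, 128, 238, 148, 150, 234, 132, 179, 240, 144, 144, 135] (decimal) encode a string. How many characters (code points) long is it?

Byte at offset 0: 0xF0 = 11110000 → 4-byte char (#1). Advance 4.
Byte at offset 4: 0xCC = 11001100 → 2-byte char (#2). Advance 2.
Byte at offset 6: 0x78 = 01111000 → 1-byte char (#3). Advance 1.
Byte at offset 7: 0xDC = 11011100 → 2-byte char (#4). Advance 2.
Byte at offset 9: 0xEE = 11101110 → 3-byte char (#5). Advance 3.
Byte at offset 12: 0xEA = 11101010 → 3-byte char (#6). Advance 3.
Byte at offset 15: 0xF0 = 11110000 → 4-byte char (#7). Advance 4.
Reached end at offset 19 after 7 code points.

7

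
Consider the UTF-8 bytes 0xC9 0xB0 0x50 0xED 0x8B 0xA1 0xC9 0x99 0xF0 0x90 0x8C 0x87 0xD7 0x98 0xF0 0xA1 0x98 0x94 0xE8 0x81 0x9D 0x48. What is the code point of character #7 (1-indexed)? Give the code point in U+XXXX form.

Offset 0: leading byte 0xC9 = 11001001 → 2-byte char #1 = C9 B0.
Offset 2: leading byte 0x50 = 01010000 → 1-byte char #2 = 50.
Offset 3: leading byte 0xED = 11101101 → 3-byte char #3 = ED 8B A1.
Offset 6: leading byte 0xC9 = 11001001 → 2-byte char #4 = C9 99.
Offset 8: leading byte 0xF0 = 11110000 → 4-byte char #5 = F0 90 8C 87.
Offset 12: leading byte 0xD7 = 11010111 → 2-byte char #6 = D7 98.
Offset 14: leading byte 0xF0 = 11110000 → 4-byte char #7 = F0 A1 98 94.
Leading byte 0xF0 = 11110000 matches 11110xxx → 4-byte sequence.
Byte 1: 0xF0 = 11110000, payload 000 (3 bits).
Byte 2: 0xA1 = 10100001 (10xxxxxx ✓), payload 100001.
Byte 3: 0x98 = 10011000 (10xxxxxx ✓), payload 011000.
Byte 4: 0x94 = 10010100 (10xxxxxx ✓), payload 010100.
Concatenate: 000100001011000010100 = 0x21614 (21 bits → U+21614).

U+21614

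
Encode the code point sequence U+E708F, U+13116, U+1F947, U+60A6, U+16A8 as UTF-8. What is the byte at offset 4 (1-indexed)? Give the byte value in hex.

0x8F

1-indexed offset 4 is 0-indexed offset 3.
U+E708F → 4-byte form F3 A7 82 8F at offsets 0–3.
Offset 3 falls in char 1's range; it's byte 4 of F3 A7 82 8F = 0x8F.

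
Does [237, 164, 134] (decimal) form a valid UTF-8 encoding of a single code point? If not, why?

invalid (encodes a surrogate (U+D800–U+DFFF))

Structurally a 3-byte sequence; payload = 0xD906.
But 0xD906 is in U+D800–U+DFFF, the surrogate range. Surrogates are not Unicode scalar values and are forbidden in UTF-8.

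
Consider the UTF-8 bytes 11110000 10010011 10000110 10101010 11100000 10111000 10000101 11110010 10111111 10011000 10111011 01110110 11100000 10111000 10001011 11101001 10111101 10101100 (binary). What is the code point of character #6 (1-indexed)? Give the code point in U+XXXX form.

Offset 0: leading byte 0xF0 = 11110000 → 4-byte char #1 = F0 93 86 AA.
Offset 4: leading byte 0xE0 = 11100000 → 3-byte char #2 = E0 B8 85.
Offset 7: leading byte 0xF2 = 11110010 → 4-byte char #3 = F2 BF 98 BB.
Offset 11: leading byte 0x76 = 01110110 → 1-byte char #4 = 76.
Offset 12: leading byte 0xE0 = 11100000 → 3-byte char #5 = E0 B8 8B.
Offset 15: leading byte 0xE9 = 11101001 → 3-byte char #6 = E9 BD AC.
Leading byte 0xE9 = 11101001 matches 1110xxxx → 3-byte sequence.
Byte 1: 0xE9 = 11101001, payload 1001 (4 bits).
Byte 2: 0xBD = 10111101 (10xxxxxx ✓), payload 111101.
Byte 3: 0xAC = 10101100 (10xxxxxx ✓), payload 101100.
Concatenate: 1001111101101100 = 0x9F6C (16 bits → U+9F6C).

U+9F6C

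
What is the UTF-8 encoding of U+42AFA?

U+42AFA = 0x42AFA = 273146 decimal. In range U+10000–U+10FFFF → 4-byte form: 11110xxx 10xxxxxx 10xxxxxx 10xxxxxx.
Binary (21 bits): 001000010101011111010.
Split 3+6+6+6: 001 | 000010 | 101011 | 111010.
Byte 1: 11110001 = 0xF1.
Byte 2: 10000010 = 0x82.
Byte 3: 10101011 = 0xAB.
Byte 4: 10111010 = 0xBA.

F1 82 AB BA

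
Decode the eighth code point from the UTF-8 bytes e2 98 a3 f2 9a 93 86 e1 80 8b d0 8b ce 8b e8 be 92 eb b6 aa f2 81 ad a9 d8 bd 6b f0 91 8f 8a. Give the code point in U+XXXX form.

Offset 0: leading byte 0xE2 = 11100010 → 3-byte char #1 = E2 98 A3.
Offset 3: leading byte 0xF2 = 11110010 → 4-byte char #2 = F2 9A 93 86.
Offset 7: leading byte 0xE1 = 11100001 → 3-byte char #3 = E1 80 8B.
Offset 10: leading byte 0xD0 = 11010000 → 2-byte char #4 = D0 8B.
Offset 12: leading byte 0xCE = 11001110 → 2-byte char #5 = CE 8B.
Offset 14: leading byte 0xE8 = 11101000 → 3-byte char #6 = E8 BE 92.
Offset 17: leading byte 0xEB = 11101011 → 3-byte char #7 = EB B6 AA.
Offset 20: leading byte 0xF2 = 11110010 → 4-byte char #8 = F2 81 AD A9.
Leading byte 0xF2 = 11110010 matches 11110xxx → 4-byte sequence.
Byte 1: 0xF2 = 11110010, payload 010 (3 bits).
Byte 2: 0x81 = 10000001 (10xxxxxx ✓), payload 000001.
Byte 3: 0xAD = 10101101 (10xxxxxx ✓), payload 101101.
Byte 4: 0xA9 = 10101001 (10xxxxxx ✓), payload 101001.
Concatenate: 010000001101101101001 = 0x81B69 (21 bits → U+81B69).

U+81B69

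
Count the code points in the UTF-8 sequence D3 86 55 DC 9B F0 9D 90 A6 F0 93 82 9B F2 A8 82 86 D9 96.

7

Byte at offset 0: 0xD3 = 11010011 → 2-byte char (#1). Advance 2.
Byte at offset 2: 0x55 = 01010101 → 1-byte char (#2). Advance 1.
Byte at offset 3: 0xDC = 11011100 → 2-byte char (#3). Advance 2.
Byte at offset 5: 0xF0 = 11110000 → 4-byte char (#4). Advance 4.
Byte at offset 9: 0xF0 = 11110000 → 4-byte char (#5). Advance 4.
Byte at offset 13: 0xF2 = 11110010 → 4-byte char (#6). Advance 4.
Byte at offset 17: 0xD9 = 11011001 → 2-byte char (#7). Advance 2.
Reached end at offset 19 after 7 code points.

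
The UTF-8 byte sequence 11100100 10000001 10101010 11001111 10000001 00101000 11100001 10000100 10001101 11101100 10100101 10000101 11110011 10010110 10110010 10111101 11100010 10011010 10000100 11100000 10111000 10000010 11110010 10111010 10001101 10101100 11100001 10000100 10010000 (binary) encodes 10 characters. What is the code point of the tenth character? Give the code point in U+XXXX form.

Offset 0: leading byte 0xE4 = 11100100 → 3-byte char #1 = E4 81 AA.
Offset 3: leading byte 0xCF = 11001111 → 2-byte char #2 = CF 81.
Offset 5: leading byte 0x28 = 00101000 → 1-byte char #3 = 28.
Offset 6: leading byte 0xE1 = 11100001 → 3-byte char #4 = E1 84 8D.
Offset 9: leading byte 0xEC = 11101100 → 3-byte char #5 = EC A5 85.
Offset 12: leading byte 0xF3 = 11110011 → 4-byte char #6 = F3 96 B2 BD.
Offset 16: leading byte 0xE2 = 11100010 → 3-byte char #7 = E2 9A 84.
Offset 19: leading byte 0xE0 = 11100000 → 3-byte char #8 = E0 B8 82.
Offset 22: leading byte 0xF2 = 11110010 → 4-byte char #9 = F2 BA 8D AC.
Offset 26: leading byte 0xE1 = 11100001 → 3-byte char #10 = E1 84 90.
Leading byte 0xE1 = 11100001 matches 1110xxxx → 3-byte sequence.
Byte 1: 0xE1 = 11100001, payload 0001 (4 bits).
Byte 2: 0x84 = 10000100 (10xxxxxx ✓), payload 000100.
Byte 3: 0x90 = 10010000 (10xxxxxx ✓), payload 010000.
Concatenate: 0001000100010000 = 0x1110 (16 bits → U+1110).

U+1110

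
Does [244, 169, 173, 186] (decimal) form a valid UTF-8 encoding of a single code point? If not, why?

Leading byte 0xF4 = 11110100 → 4-byte form.
Payload = 0x129B7A, which exceeds U+10FFFF, the maximum Unicode code point. (Leading bytes F5–FF, or F4 followed by ≥ 0x90, are invalid.)

invalid (encodes a value above U+10FFFF)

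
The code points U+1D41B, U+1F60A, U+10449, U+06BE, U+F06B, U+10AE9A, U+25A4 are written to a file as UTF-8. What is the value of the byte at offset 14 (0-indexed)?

0xEF

U+1D41B → 4-byte form F0 9D 90 9B at offsets 0–3.
U+1F60A → 4-byte form F0 9F 98 8A at offsets 4–7.
U+10449 → 4-byte form F0 90 91 89 at offsets 8–11.
U+06BE → 2-byte form DA BE at offsets 12–13.
U+F06B → 3-byte form EF 81 AB at offsets 14–16.
Offset 14 falls in char 5's range; it's byte 1 of EF 81 AB = 0xEF.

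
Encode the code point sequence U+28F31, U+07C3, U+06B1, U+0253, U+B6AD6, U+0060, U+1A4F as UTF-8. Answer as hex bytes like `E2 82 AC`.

U+28F31: 4-byte form → F0 A8 BC B1.
U+07C3: 2-byte form → DF 83.
U+06B1: 2-byte form → DA B1.
U+0253: 2-byte form → C9 93.
U+B6AD6: 4-byte form → F2 B6 AB 96.
U+0060: 1-byte form → 60.
U+1A4F: 3-byte form → E1 A9 8F.
Concatenated (18 bytes): F0 A8 BC B1 DF 83 DA B1 C9 93 F2 B6 AB 96 60 E1 A9 8F.

F0 A8 BC B1 DF 83 DA B1 C9 93 F2 B6 AB 96 60 E1 A9 8F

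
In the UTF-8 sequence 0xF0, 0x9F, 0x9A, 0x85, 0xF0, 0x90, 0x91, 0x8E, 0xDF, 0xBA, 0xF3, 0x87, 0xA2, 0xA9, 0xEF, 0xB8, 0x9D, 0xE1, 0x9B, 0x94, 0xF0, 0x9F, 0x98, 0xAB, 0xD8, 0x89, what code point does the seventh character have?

Offset 0: leading byte 0xF0 = 11110000 → 4-byte char #1 = F0 9F 9A 85.
Offset 4: leading byte 0xF0 = 11110000 → 4-byte char #2 = F0 90 91 8E.
Offset 8: leading byte 0xDF = 11011111 → 2-byte char #3 = DF BA.
Offset 10: leading byte 0xF3 = 11110011 → 4-byte char #4 = F3 87 A2 A9.
Offset 14: leading byte 0xEF = 11101111 → 3-byte char #5 = EF B8 9D.
Offset 17: leading byte 0xE1 = 11100001 → 3-byte char #6 = E1 9B 94.
Offset 20: leading byte 0xF0 = 11110000 → 4-byte char #7 = F0 9F 98 AB.
Leading byte 0xF0 = 11110000 matches 11110xxx → 4-byte sequence.
Byte 1: 0xF0 = 11110000, payload 000 (3 bits).
Byte 2: 0x9F = 10011111 (10xxxxxx ✓), payload 011111.
Byte 3: 0x98 = 10011000 (10xxxxxx ✓), payload 011000.
Byte 4: 0xAB = 10101011 (10xxxxxx ✓), payload 101011.
Concatenate: 000011111011000101011 = 0x1F62B (21 bits → U+1F62B).

U+1F62B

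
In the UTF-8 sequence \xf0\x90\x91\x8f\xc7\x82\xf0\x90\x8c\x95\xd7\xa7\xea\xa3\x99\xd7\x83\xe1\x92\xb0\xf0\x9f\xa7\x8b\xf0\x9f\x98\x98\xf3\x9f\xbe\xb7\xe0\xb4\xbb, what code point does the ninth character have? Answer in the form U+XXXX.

U+1F618

Offset 0: leading byte 0xF0 = 11110000 → 4-byte char #1 = F0 90 91 8F.
Offset 4: leading byte 0xC7 = 11000111 → 2-byte char #2 = C7 82.
Offset 6: leading byte 0xF0 = 11110000 → 4-byte char #3 = F0 90 8C 95.
Offset 10: leading byte 0xD7 = 11010111 → 2-byte char #4 = D7 A7.
Offset 12: leading byte 0xEA = 11101010 → 3-byte char #5 = EA A3 99.
Offset 15: leading byte 0xD7 = 11010111 → 2-byte char #6 = D7 83.
Offset 17: leading byte 0xE1 = 11100001 → 3-byte char #7 = E1 92 B0.
Offset 20: leading byte 0xF0 = 11110000 → 4-byte char #8 = F0 9F A7 8B.
Offset 24: leading byte 0xF0 = 11110000 → 4-byte char #9 = F0 9F 98 98.
Leading byte 0xF0 = 11110000 matches 11110xxx → 4-byte sequence.
Byte 1: 0xF0 = 11110000, payload 000 (3 bits).
Byte 2: 0x9F = 10011111 (10xxxxxx ✓), payload 011111.
Byte 3: 0x98 = 10011000 (10xxxxxx ✓), payload 011000.
Byte 4: 0x98 = 10011000 (10xxxxxx ✓), payload 011000.
Concatenate: 000011111011000011000 = 0x1F618 (21 bits → U+1F618).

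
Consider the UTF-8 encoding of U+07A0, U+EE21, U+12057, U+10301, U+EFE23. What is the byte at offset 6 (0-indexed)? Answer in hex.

0x92

U+07A0 → 2-byte form DE A0 at offsets 0–1.
U+EE21 → 3-byte form EE B8 A1 at offsets 2–4.
U+12057 → 4-byte form F0 92 81 97 at offsets 5–8.
Offset 6 falls in char 3's range; it's byte 2 of F0 92 81 97 = 0x92.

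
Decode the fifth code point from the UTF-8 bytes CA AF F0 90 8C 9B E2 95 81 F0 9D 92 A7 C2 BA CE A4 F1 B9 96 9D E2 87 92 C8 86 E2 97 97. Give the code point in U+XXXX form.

U+00BA

Offset 0: leading byte 0xCA = 11001010 → 2-byte char #1 = CA AF.
Offset 2: leading byte 0xF0 = 11110000 → 4-byte char #2 = F0 90 8C 9B.
Offset 6: leading byte 0xE2 = 11100010 → 3-byte char #3 = E2 95 81.
Offset 9: leading byte 0xF0 = 11110000 → 4-byte char #4 = F0 9D 92 A7.
Offset 13: leading byte 0xC2 = 11000010 → 2-byte char #5 = C2 BA.
Leading byte 0xC2 = 11000010 matches 110xxxxx → 2-byte sequence.
Byte 1: 0xC2 = 11000010, payload 00010 (5 bits).
Byte 2: 0xBA = 10111010 (10xxxxxx ✓), payload 111010.
Concatenate: 00010111010 = 0xBA (11 bits → U+00BA).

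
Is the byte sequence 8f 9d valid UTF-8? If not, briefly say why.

Byte 0x8F = 10001111 has the form 10xxxxxx — a continuation byte — but there is no preceding leading byte.

invalid (continuation byte with no leading byte)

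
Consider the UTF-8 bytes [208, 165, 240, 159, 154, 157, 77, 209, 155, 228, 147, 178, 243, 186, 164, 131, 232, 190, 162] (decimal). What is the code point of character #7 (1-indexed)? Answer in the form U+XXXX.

U+8FA2

Offset 0: leading byte 0xD0 = 11010000 → 2-byte char #1 = D0 A5.
Offset 2: leading byte 0xF0 = 11110000 → 4-byte char #2 = F0 9F 9A 9D.
Offset 6: leading byte 0x4D = 01001101 → 1-byte char #3 = 4D.
Offset 7: leading byte 0xD1 = 11010001 → 2-byte char #4 = D1 9B.
Offset 9: leading byte 0xE4 = 11100100 → 3-byte char #5 = E4 93 B2.
Offset 12: leading byte 0xF3 = 11110011 → 4-byte char #6 = F3 BA A4 83.
Offset 16: leading byte 0xE8 = 11101000 → 3-byte char #7 = E8 BE A2.
Leading byte 0xE8 = 11101000 matches 1110xxxx → 3-byte sequence.
Byte 1: 0xE8 = 11101000, payload 1000 (4 bits).
Byte 2: 0xBE = 10111110 (10xxxxxx ✓), payload 111110.
Byte 3: 0xA2 = 10100010 (10xxxxxx ✓), payload 100010.
Concatenate: 1000111110100010 = 0x8FA2 (16 bits → U+8FA2).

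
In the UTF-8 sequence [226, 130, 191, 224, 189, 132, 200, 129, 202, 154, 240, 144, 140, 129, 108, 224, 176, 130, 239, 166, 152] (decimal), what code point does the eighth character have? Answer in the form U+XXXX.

U+F998

Offset 0: leading byte 0xE2 = 11100010 → 3-byte char #1 = E2 82 BF.
Offset 3: leading byte 0xE0 = 11100000 → 3-byte char #2 = E0 BD 84.
Offset 6: leading byte 0xC8 = 11001000 → 2-byte char #3 = C8 81.
Offset 8: leading byte 0xCA = 11001010 → 2-byte char #4 = CA 9A.
Offset 10: leading byte 0xF0 = 11110000 → 4-byte char #5 = F0 90 8C 81.
Offset 14: leading byte 0x6C = 01101100 → 1-byte char #6 = 6C.
Offset 15: leading byte 0xE0 = 11100000 → 3-byte char #7 = E0 B0 82.
Offset 18: leading byte 0xEF = 11101111 → 3-byte char #8 = EF A6 98.
Leading byte 0xEF = 11101111 matches 1110xxxx → 3-byte sequence.
Byte 1: 0xEF = 11101111, payload 1111 (4 bits).
Byte 2: 0xA6 = 10100110 (10xxxxxx ✓), payload 100110.
Byte 3: 0x98 = 10011000 (10xxxxxx ✓), payload 011000.
Concatenate: 1111100110011000 = 0xF998 (16 bits → U+F998).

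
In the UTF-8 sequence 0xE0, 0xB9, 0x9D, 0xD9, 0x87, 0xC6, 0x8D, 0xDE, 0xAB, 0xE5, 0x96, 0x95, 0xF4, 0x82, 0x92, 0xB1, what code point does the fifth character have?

Offset 0: leading byte 0xE0 = 11100000 → 3-byte char #1 = E0 B9 9D.
Offset 3: leading byte 0xD9 = 11011001 → 2-byte char #2 = D9 87.
Offset 5: leading byte 0xC6 = 11000110 → 2-byte char #3 = C6 8D.
Offset 7: leading byte 0xDE = 11011110 → 2-byte char #4 = DE AB.
Offset 9: leading byte 0xE5 = 11100101 → 3-byte char #5 = E5 96 95.
Leading byte 0xE5 = 11100101 matches 1110xxxx → 3-byte sequence.
Byte 1: 0xE5 = 11100101, payload 0101 (4 bits).
Byte 2: 0x96 = 10010110 (10xxxxxx ✓), payload 010110.
Byte 3: 0x95 = 10010101 (10xxxxxx ✓), payload 010101.
Concatenate: 0101010110010101 = 0x5595 (16 bits → U+5595).

U+5595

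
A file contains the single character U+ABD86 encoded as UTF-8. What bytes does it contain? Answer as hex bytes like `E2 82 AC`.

U+ABD86 = 0xABD86 = 703878 decimal. In range U+10000–U+10FFFF → 4-byte form: 11110xxx 10xxxxxx 10xxxxxx 10xxxxxx.
Binary (21 bits): 010101011110110000110.
Split 3+6+6+6: 010 | 101011 | 110110 | 000110.
Byte 1: 11110010 = 0xF2.
Byte 2: 10101011 = 0xAB.
Byte 3: 10110110 = 0xB6.
Byte 4: 10000110 = 0x86.

F2 AB B6 86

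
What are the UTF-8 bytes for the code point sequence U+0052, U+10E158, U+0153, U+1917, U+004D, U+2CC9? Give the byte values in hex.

52 F4 8E 85 98 C5 93 E1 A4 97 4D E2 B3 89

U+0052: 1-byte form → 52.
U+10E158: 4-byte form → F4 8E 85 98.
U+0153: 2-byte form → C5 93.
U+1917: 3-byte form → E1 A4 97.
U+004D: 1-byte form → 4D.
U+2CC9: 3-byte form → E2 B3 89.
Concatenated (14 bytes): 52 F4 8E 85 98 C5 93 E1 A4 97 4D E2 B3 89.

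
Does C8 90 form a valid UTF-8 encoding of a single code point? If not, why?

Leading byte 0xC8 = 11001000 → 2-byte form.
Continuation bytes 0x90=10010000 all match 10xxxxxx.
Decoded value 0x210 is ≥ 0x80 (shortest form) and not a surrogate.

valid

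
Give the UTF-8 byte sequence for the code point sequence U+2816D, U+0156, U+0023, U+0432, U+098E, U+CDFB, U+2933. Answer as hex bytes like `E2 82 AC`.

F0 A8 85 AD C5 96 23 D0 B2 E0 A6 8E EC B7 BB E2 A4 B3

U+2816D: 4-byte form → F0 A8 85 AD.
U+0156: 2-byte form → C5 96.
U+0023: 1-byte form → 23.
U+0432: 2-byte form → D0 B2.
U+098E: 3-byte form → E0 A6 8E.
U+CDFB: 3-byte form → EC B7 BB.
U+2933: 3-byte form → E2 A4 B3.
Concatenated (18 bytes): F0 A8 85 AD C5 96 23 D0 B2 E0 A6 8E EC B7 BB E2 A4 B3.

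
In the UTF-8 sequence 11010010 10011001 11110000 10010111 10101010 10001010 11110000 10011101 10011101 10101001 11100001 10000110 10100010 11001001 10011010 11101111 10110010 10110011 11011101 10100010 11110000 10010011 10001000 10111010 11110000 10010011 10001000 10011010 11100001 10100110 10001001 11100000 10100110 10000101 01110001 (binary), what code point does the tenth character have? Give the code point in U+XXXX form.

Offset 0: leading byte 0xD2 = 11010010 → 2-byte char #1 = D2 99.
Offset 2: leading byte 0xF0 = 11110000 → 4-byte char #2 = F0 97 AA 8A.
Offset 6: leading byte 0xF0 = 11110000 → 4-byte char #3 = F0 9D 9D A9.
Offset 10: leading byte 0xE1 = 11100001 → 3-byte char #4 = E1 86 A2.
Offset 13: leading byte 0xC9 = 11001001 → 2-byte char #5 = C9 9A.
Offset 15: leading byte 0xEF = 11101111 → 3-byte char #6 = EF B2 B3.
Offset 18: leading byte 0xDD = 11011101 → 2-byte char #7 = DD A2.
Offset 20: leading byte 0xF0 = 11110000 → 4-byte char #8 = F0 93 88 BA.
Offset 24: leading byte 0xF0 = 11110000 → 4-byte char #9 = F0 93 88 9A.
Offset 28: leading byte 0xE1 = 11100001 → 3-byte char #10 = E1 A6 89.
Leading byte 0xE1 = 11100001 matches 1110xxxx → 3-byte sequence.
Byte 1: 0xE1 = 11100001, payload 0001 (4 bits).
Byte 2: 0xA6 = 10100110 (10xxxxxx ✓), payload 100110.
Byte 3: 0x89 = 10001001 (10xxxxxx ✓), payload 001001.
Concatenate: 0001100110001001 = 0x1989 (16 bits → U+1989).

U+1989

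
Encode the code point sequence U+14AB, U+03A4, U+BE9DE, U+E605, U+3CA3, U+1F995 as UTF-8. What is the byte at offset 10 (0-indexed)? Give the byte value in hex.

U+14AB → 3-byte form E1 92 AB at offsets 0–2.
U+03A4 → 2-byte form CE A4 at offsets 3–4.
U+BE9DE → 4-byte form F2 BE A7 9E at offsets 5–8.
U+E605 → 3-byte form EE 98 85 at offsets 9–11.
Offset 10 falls in char 4's range; it's byte 2 of EE 98 85 = 0x98.

0x98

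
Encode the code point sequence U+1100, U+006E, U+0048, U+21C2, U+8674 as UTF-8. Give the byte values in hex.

E1 84 80 6E 48 E2 87 82 E8 99 B4

U+1100: 3-byte form → E1 84 80.
U+006E: 1-byte form → 6E.
U+0048: 1-byte form → 48.
U+21C2: 3-byte form → E2 87 82.
U+8674: 3-byte form → E8 99 B4.
Concatenated (11 bytes): E1 84 80 6E 48 E2 87 82 E8 99 B4.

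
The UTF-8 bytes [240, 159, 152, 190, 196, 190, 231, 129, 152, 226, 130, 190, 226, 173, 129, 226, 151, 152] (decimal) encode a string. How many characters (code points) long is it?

Byte at offset 0: 0xF0 = 11110000 → 4-byte char (#1). Advance 4.
Byte at offset 4: 0xC4 = 11000100 → 2-byte char (#2). Advance 2.
Byte at offset 6: 0xE7 = 11100111 → 3-byte char (#3). Advance 3.
Byte at offset 9: 0xE2 = 11100010 → 3-byte char (#4). Advance 3.
Byte at offset 12: 0xE2 = 11100010 → 3-byte char (#5). Advance 3.
Byte at offset 15: 0xE2 = 11100010 → 3-byte char (#6). Advance 3.
Reached end at offset 18 after 6 code points.

6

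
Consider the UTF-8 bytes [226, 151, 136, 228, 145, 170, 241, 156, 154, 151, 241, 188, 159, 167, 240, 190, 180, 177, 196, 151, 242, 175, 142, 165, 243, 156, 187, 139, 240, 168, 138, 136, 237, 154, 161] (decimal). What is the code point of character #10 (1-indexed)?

U+D6A1

Offset 0: leading byte 0xE2 = 11100010 → 3-byte char #1 = E2 97 88.
Offset 3: leading byte 0xE4 = 11100100 → 3-byte char #2 = E4 91 AA.
Offset 6: leading byte 0xF1 = 11110001 → 4-byte char #3 = F1 9C 9A 97.
Offset 10: leading byte 0xF1 = 11110001 → 4-byte char #4 = F1 BC 9F A7.
Offset 14: leading byte 0xF0 = 11110000 → 4-byte char #5 = F0 BE B4 B1.
Offset 18: leading byte 0xC4 = 11000100 → 2-byte char #6 = C4 97.
Offset 20: leading byte 0xF2 = 11110010 → 4-byte char #7 = F2 AF 8E A5.
Offset 24: leading byte 0xF3 = 11110011 → 4-byte char #8 = F3 9C BB 8B.
Offset 28: leading byte 0xF0 = 11110000 → 4-byte char #9 = F0 A8 8A 88.
Offset 32: leading byte 0xED = 11101101 → 3-byte char #10 = ED 9A A1.
Leading byte 0xED = 11101101 matches 1110xxxx → 3-byte sequence.
Byte 1: 0xED = 11101101, payload 1101 (4 bits).
Byte 2: 0x9A = 10011010 (10xxxxxx ✓), payload 011010.
Byte 3: 0xA1 = 10100001 (10xxxxxx ✓), payload 100001.
Concatenate: 1101011010100001 = 0xD6A1 (16 bits → U+D6A1).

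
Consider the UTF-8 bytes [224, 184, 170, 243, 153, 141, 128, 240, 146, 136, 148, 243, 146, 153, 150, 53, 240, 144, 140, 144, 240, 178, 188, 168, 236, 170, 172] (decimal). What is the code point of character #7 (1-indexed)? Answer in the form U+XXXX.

U+32F28

Offset 0: leading byte 0xE0 = 11100000 → 3-byte char #1 = E0 B8 AA.
Offset 3: leading byte 0xF3 = 11110011 → 4-byte char #2 = F3 99 8D 80.
Offset 7: leading byte 0xF0 = 11110000 → 4-byte char #3 = F0 92 88 94.
Offset 11: leading byte 0xF3 = 11110011 → 4-byte char #4 = F3 92 99 96.
Offset 15: leading byte 0x35 = 00110101 → 1-byte char #5 = 35.
Offset 16: leading byte 0xF0 = 11110000 → 4-byte char #6 = F0 90 8C 90.
Offset 20: leading byte 0xF0 = 11110000 → 4-byte char #7 = F0 B2 BC A8.
Leading byte 0xF0 = 11110000 matches 11110xxx → 4-byte sequence.
Byte 1: 0xF0 = 11110000, payload 000 (3 bits).
Byte 2: 0xB2 = 10110010 (10xxxxxx ✓), payload 110010.
Byte 3: 0xBC = 10111100 (10xxxxxx ✓), payload 111100.
Byte 4: 0xA8 = 10101000 (10xxxxxx ✓), payload 101000.
Concatenate: 000110010111100101000 = 0x32F28 (21 bits → U+32F28).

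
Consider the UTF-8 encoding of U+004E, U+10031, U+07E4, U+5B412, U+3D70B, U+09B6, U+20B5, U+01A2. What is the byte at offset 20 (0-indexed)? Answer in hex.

0xB5

U+004E → 1-byte form 4E at offsets 0–0.
U+10031 → 4-byte form F0 90 80 B1 at offsets 1–4.
U+07E4 → 2-byte form DF A4 at offsets 5–6.
U+5B412 → 4-byte form F1 9B 90 92 at offsets 7–10.
U+3D70B → 4-byte form F0 BD 9C 8B at offsets 11–14.
U+09B6 → 3-byte form E0 A6 B6 at offsets 15–17.
U+20B5 → 3-byte form E2 82 B5 at offsets 18–20.
Offset 20 falls in char 7's range; it's byte 3 of E2 82 B5 = 0xB5.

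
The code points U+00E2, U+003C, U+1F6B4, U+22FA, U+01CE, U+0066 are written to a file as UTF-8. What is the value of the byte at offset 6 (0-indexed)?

0xB4

U+00E2 → 2-byte form C3 A2 at offsets 0–1.
U+003C → 1-byte form 3C at offsets 2–2.
U+1F6B4 → 4-byte form F0 9F 9A B4 at offsets 3–6.
Offset 6 falls in char 3's range; it's byte 4 of F0 9F 9A B4 = 0xB4.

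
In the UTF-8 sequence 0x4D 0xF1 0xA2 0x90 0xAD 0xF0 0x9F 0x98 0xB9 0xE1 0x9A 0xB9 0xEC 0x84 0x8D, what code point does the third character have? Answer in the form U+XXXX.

U+1F639

Offset 0: leading byte 0x4D = 01001101 → 1-byte char #1 = 4D.
Offset 1: leading byte 0xF1 = 11110001 → 4-byte char #2 = F1 A2 90 AD.
Offset 5: leading byte 0xF0 = 11110000 → 4-byte char #3 = F0 9F 98 B9.
Leading byte 0xF0 = 11110000 matches 11110xxx → 4-byte sequence.
Byte 1: 0xF0 = 11110000, payload 000 (3 bits).
Byte 2: 0x9F = 10011111 (10xxxxxx ✓), payload 011111.
Byte 3: 0x98 = 10011000 (10xxxxxx ✓), payload 011000.
Byte 4: 0xB9 = 10111001 (10xxxxxx ✓), payload 111001.
Concatenate: 000011111011000111001 = 0x1F639 (21 bits → U+1F639).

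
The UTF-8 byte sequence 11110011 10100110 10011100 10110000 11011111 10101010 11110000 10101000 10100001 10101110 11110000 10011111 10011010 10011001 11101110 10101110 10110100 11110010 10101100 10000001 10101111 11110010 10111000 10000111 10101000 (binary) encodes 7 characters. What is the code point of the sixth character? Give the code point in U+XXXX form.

U+AC06F

Offset 0: leading byte 0xF3 = 11110011 → 4-byte char #1 = F3 A6 9C B0.
Offset 4: leading byte 0xDF = 11011111 → 2-byte char #2 = DF AA.
Offset 6: leading byte 0xF0 = 11110000 → 4-byte char #3 = F0 A8 A1 AE.
Offset 10: leading byte 0xF0 = 11110000 → 4-byte char #4 = F0 9F 9A 99.
Offset 14: leading byte 0xEE = 11101110 → 3-byte char #5 = EE AE B4.
Offset 17: leading byte 0xF2 = 11110010 → 4-byte char #6 = F2 AC 81 AF.
Leading byte 0xF2 = 11110010 matches 11110xxx → 4-byte sequence.
Byte 1: 0xF2 = 11110010, payload 010 (3 bits).
Byte 2: 0xAC = 10101100 (10xxxxxx ✓), payload 101100.
Byte 3: 0x81 = 10000001 (10xxxxxx ✓), payload 000001.
Byte 4: 0xAF = 10101111 (10xxxxxx ✓), payload 101111.
Concatenate: 010101100000001101111 = 0xAC06F (21 bits → U+AC06F).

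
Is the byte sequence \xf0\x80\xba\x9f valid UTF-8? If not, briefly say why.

Leading byte 0xF0 = 11110000 → 4-byte form.
Continuation bytes all match 10xxxxxx. Payload decodes to 0xE9F.
But 0xE9F < 0x10000, the minimum for a 4-byte sequence — this is an overlong encoding.

invalid (overlong encoding)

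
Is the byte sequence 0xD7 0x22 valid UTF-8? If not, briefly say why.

invalid (non-continuation byte where continuation expected)

Leading byte 0xD7 = 11010111 → 2-byte form.
Byte 2 is 0x22 = 00100010, which is not 10xxxxxx — expected a continuation byte.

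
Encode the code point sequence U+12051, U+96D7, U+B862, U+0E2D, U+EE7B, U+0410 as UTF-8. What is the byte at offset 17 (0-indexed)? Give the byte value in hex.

0x90

U+12051 → 4-byte form F0 92 81 91 at offsets 0–3.
U+96D7 → 3-byte form E9 9B 97 at offsets 4–6.
U+B862 → 3-byte form EB A1 A2 at offsets 7–9.
U+0E2D → 3-byte form E0 B8 AD at offsets 10–12.
U+EE7B → 3-byte form EE B9 BB at offsets 13–15.
U+0410 → 2-byte form D0 90 at offsets 16–17.
Offset 17 falls in char 6's range; it's byte 2 of D0 90 = 0x90.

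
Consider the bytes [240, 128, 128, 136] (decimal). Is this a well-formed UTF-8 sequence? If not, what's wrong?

invalid (overlong encoding)

Leading byte 0xF0 = 11110000 → 4-byte form.
Continuation bytes all match 10xxxxxx. Payload decodes to 0x8.
But 0x8 < 0x10000, the minimum for a 4-byte sequence — this is an overlong encoding.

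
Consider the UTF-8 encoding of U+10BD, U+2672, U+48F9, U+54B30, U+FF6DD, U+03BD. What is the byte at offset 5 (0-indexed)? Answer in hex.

U+10BD → 3-byte form E1 82 BD at offsets 0–2.
U+2672 → 3-byte form E2 99 B2 at offsets 3–5.
Offset 5 falls in char 2's range; it's byte 3 of E2 99 B2 = 0xB2.

0xB2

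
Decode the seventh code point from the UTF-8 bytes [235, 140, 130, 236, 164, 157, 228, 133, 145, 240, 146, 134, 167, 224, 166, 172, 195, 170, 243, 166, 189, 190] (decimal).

U+E6F7E

Offset 0: leading byte 0xEB = 11101011 → 3-byte char #1 = EB 8C 82.
Offset 3: leading byte 0xEC = 11101100 → 3-byte char #2 = EC A4 9D.
Offset 6: leading byte 0xE4 = 11100100 → 3-byte char #3 = E4 85 91.
Offset 9: leading byte 0xF0 = 11110000 → 4-byte char #4 = F0 92 86 A7.
Offset 13: leading byte 0xE0 = 11100000 → 3-byte char #5 = E0 A6 AC.
Offset 16: leading byte 0xC3 = 11000011 → 2-byte char #6 = C3 AA.
Offset 18: leading byte 0xF3 = 11110011 → 4-byte char #7 = F3 A6 BD BE.
Leading byte 0xF3 = 11110011 matches 11110xxx → 4-byte sequence.
Byte 1: 0xF3 = 11110011, payload 011 (3 bits).
Byte 2: 0xA6 = 10100110 (10xxxxxx ✓), payload 100110.
Byte 3: 0xBD = 10111101 (10xxxxxx ✓), payload 111101.
Byte 4: 0xBE = 10111110 (10xxxxxx ✓), payload 111110.
Concatenate: 011100110111101111110 = 0xE6F7E (21 bits → U+E6F7E).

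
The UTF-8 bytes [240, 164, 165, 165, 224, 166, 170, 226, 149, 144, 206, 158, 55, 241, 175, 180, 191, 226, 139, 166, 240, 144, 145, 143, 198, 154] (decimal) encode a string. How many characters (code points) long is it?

9

Byte at offset 0: 0xF0 = 11110000 → 4-byte char (#1). Advance 4.
Byte at offset 4: 0xE0 = 11100000 → 3-byte char (#2). Advance 3.
Byte at offset 7: 0xE2 = 11100010 → 3-byte char (#3). Advance 3.
Byte at offset 10: 0xCE = 11001110 → 2-byte char (#4). Advance 2.
Byte at offset 12: 0x37 = 00110111 → 1-byte char (#5). Advance 1.
Byte at offset 13: 0xF1 = 11110001 → 4-byte char (#6). Advance 4.
Byte at offset 17: 0xE2 = 11100010 → 3-byte char (#7). Advance 3.
Byte at offset 20: 0xF0 = 11110000 → 4-byte char (#8). Advance 4.
Byte at offset 24: 0xC6 = 11000110 → 2-byte char (#9). Advance 2.
Reached end at offset 26 after 9 code points.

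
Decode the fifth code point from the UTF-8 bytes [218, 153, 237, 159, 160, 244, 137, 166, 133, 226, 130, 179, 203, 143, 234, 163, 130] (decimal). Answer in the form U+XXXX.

U+02CF

Offset 0: leading byte 0xDA = 11011010 → 2-byte char #1 = DA 99.
Offset 2: leading byte 0xED = 11101101 → 3-byte char #2 = ED 9F A0.
Offset 5: leading byte 0xF4 = 11110100 → 4-byte char #3 = F4 89 A6 85.
Offset 9: leading byte 0xE2 = 11100010 → 3-byte char #4 = E2 82 B3.
Offset 12: leading byte 0xCB = 11001011 → 2-byte char #5 = CB 8F.
Leading byte 0xCB = 11001011 matches 110xxxxx → 2-byte sequence.
Byte 1: 0xCB = 11001011, payload 01011 (5 bits).
Byte 2: 0x8F = 10001111 (10xxxxxx ✓), payload 001111.
Concatenate: 01011001111 = 0x2CF (11 bits → U+02CF).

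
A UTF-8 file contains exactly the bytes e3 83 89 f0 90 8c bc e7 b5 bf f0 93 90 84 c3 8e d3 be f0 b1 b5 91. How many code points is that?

Byte at offset 0: 0xE3 = 11100011 → 3-byte char (#1). Advance 3.
Byte at offset 3: 0xF0 = 11110000 → 4-byte char (#2). Advance 4.
Byte at offset 7: 0xE7 = 11100111 → 3-byte char (#3). Advance 3.
Byte at offset 10: 0xF0 = 11110000 → 4-byte char (#4). Advance 4.
Byte at offset 14: 0xC3 = 11000011 → 2-byte char (#5). Advance 2.
Byte at offset 16: 0xD3 = 11010011 → 2-byte char (#6). Advance 2.
Byte at offset 18: 0xF0 = 11110000 → 4-byte char (#7). Advance 4.
Reached end at offset 22 after 7 code points.

7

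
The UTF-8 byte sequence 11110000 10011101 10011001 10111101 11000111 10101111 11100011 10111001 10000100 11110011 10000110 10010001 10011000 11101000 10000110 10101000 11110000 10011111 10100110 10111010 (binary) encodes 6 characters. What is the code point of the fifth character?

U+81A8

Offset 0: leading byte 0xF0 = 11110000 → 4-byte char #1 = F0 9D 99 BD.
Offset 4: leading byte 0xC7 = 11000111 → 2-byte char #2 = C7 AF.
Offset 6: leading byte 0xE3 = 11100011 → 3-byte char #3 = E3 B9 84.
Offset 9: leading byte 0xF3 = 11110011 → 4-byte char #4 = F3 86 91 98.
Offset 13: leading byte 0xE8 = 11101000 → 3-byte char #5 = E8 86 A8.
Leading byte 0xE8 = 11101000 matches 1110xxxx → 3-byte sequence.
Byte 1: 0xE8 = 11101000, payload 1000 (4 bits).
Byte 2: 0x86 = 10000110 (10xxxxxx ✓), payload 000110.
Byte 3: 0xA8 = 10101000 (10xxxxxx ✓), payload 101000.
Concatenate: 1000000110101000 = 0x81A8 (16 bits → U+81A8).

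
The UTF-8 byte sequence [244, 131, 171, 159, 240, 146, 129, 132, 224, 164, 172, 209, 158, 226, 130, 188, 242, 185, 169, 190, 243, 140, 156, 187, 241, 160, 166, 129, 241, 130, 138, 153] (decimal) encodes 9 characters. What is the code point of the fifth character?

U+20BC

Offset 0: leading byte 0xF4 = 11110100 → 4-byte char #1 = F4 83 AB 9F.
Offset 4: leading byte 0xF0 = 11110000 → 4-byte char #2 = F0 92 81 84.
Offset 8: leading byte 0xE0 = 11100000 → 3-byte char #3 = E0 A4 AC.
Offset 11: leading byte 0xD1 = 11010001 → 2-byte char #4 = D1 9E.
Offset 13: leading byte 0xE2 = 11100010 → 3-byte char #5 = E2 82 BC.
Leading byte 0xE2 = 11100010 matches 1110xxxx → 3-byte sequence.
Byte 1: 0xE2 = 11100010, payload 0010 (4 bits).
Byte 2: 0x82 = 10000010 (10xxxxxx ✓), payload 000010.
Byte 3: 0xBC = 10111100 (10xxxxxx ✓), payload 111100.
Concatenate: 0010000010111100 = 0x20BC (16 bits → U+20BC).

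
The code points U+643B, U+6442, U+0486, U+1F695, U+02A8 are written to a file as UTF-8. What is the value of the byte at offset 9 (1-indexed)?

1-indexed offset 9 is 0-indexed offset 8.
U+643B → 3-byte form E6 90 BB at offsets 0–2.
U+6442 → 3-byte form E6 91 82 at offsets 3–5.
U+0486 → 2-byte form D2 86 at offsets 6–7.
U+1F695 → 4-byte form F0 9F 9A 95 at offsets 8–11.
Offset 8 falls in char 4's range; it's byte 1 of F0 9F 9A 95 = 0xF0.

0xF0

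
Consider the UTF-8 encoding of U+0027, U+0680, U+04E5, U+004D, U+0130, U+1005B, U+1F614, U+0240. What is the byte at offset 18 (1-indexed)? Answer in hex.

1-indexed offset 18 is 0-indexed offset 17.
U+0027 → 1-byte form 27 at offsets 0–0.
U+0680 → 2-byte form DA 80 at offsets 1–2.
U+04E5 → 2-byte form D3 A5 at offsets 3–4.
U+004D → 1-byte form 4D at offsets 5–5.
U+0130 → 2-byte form C4 B0 at offsets 6–7.
U+1005B → 4-byte form F0 90 81 9B at offsets 8–11.
U+1F614 → 4-byte form F0 9F 98 94 at offsets 12–15.
U+0240 → 2-byte form C9 80 at offsets 16–17.
Offset 17 falls in char 8's range; it's byte 2 of C9 80 = 0x80.

0x80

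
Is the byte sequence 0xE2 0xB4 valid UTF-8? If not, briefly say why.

Leading byte 0xE2 = 11100010 → 3-byte form, but only 2 bytes are present.

invalid (sequence truncated)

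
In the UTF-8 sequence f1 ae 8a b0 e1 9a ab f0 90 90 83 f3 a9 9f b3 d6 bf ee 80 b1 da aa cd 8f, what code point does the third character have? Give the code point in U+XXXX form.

U+10403

Offset 0: leading byte 0xF1 = 11110001 → 4-byte char #1 = F1 AE 8A B0.
Offset 4: leading byte 0xE1 = 11100001 → 3-byte char #2 = E1 9A AB.
Offset 7: leading byte 0xF0 = 11110000 → 4-byte char #3 = F0 90 90 83.
Leading byte 0xF0 = 11110000 matches 11110xxx → 4-byte sequence.
Byte 1: 0xF0 = 11110000, payload 000 (3 bits).
Byte 2: 0x90 = 10010000 (10xxxxxx ✓), payload 010000.
Byte 3: 0x90 = 10010000 (10xxxxxx ✓), payload 010000.
Byte 4: 0x83 = 10000011 (10xxxxxx ✓), payload 000011.
Concatenate: 000010000010000000011 = 0x10403 (21 bits → U+10403).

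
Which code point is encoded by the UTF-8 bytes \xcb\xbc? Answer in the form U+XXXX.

U+02FC

Leading byte 0xCB = 11001011 matches 110xxxxx → 2-byte sequence.
Byte 1: 0xCB = 11001011, payload 01011 (5 bits).
Byte 2: 0xBC = 10111100 (10xxxxxx ✓), payload 111100.
Concatenate: 01011111100 = 0x2FC (11 bits → U+02FC).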